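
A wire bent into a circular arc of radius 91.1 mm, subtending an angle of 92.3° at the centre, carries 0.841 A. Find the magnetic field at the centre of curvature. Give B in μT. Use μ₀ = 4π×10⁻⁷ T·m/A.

B ≈ 1.49 μT

The Biot–Savart field of a circular arc at its centre is B = μ₀Iφ/(4πR), with φ = 1.611 rad.
B = (4π×10⁻⁷ × 0.841 × 1.611) / (4π × 0.0911) = 1.49×10⁻⁶ T.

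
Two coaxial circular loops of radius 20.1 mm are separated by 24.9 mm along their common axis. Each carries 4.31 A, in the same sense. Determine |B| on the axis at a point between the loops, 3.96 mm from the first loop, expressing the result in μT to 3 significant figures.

B ≈ 172 μT

Each loop contributes B = μ₀IR²/[2(R²+z²)^(3/2)] on the axis, with z measured from that loop.
Loop 1 (z = 0.00396 m): B₁ = 1.27×10⁻⁴ T. Loop 2 (z = 0.02094 m): B₂ = 4.47×10⁻⁵ T.
The fields add: B = B₁ + B₂ = 1.72×10⁻⁴ T.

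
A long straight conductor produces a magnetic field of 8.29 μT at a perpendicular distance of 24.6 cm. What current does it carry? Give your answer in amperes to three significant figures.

I ≈ 10.2 A

For a long straight wire B = μ₀I/(2πd), so I = 2πdB/μ₀.
I = 2π × 0.246 × 8.29×10⁻⁶ / (4π×10⁻⁷) = 10.2 A.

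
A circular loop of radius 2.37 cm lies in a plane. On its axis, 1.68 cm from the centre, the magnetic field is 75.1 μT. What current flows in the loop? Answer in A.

On the axis of a loop, B = μ₀IR²/[2(R²+z²)^(3/2)], so I = 2B(R²+z²)^(3/2)/(μ₀R²).
R² + z² = 0.0005617 + 0.0002822 = 0.0008439 m²; raised to 3/2 gives 2.45×10⁻⁵ m³.
I = 2 × 7.51×10⁻⁵ × 2.45×10⁻⁵ / (1.26×10⁻⁶ × 0.0005617) = 5.22 A.

I ≈ 5.22 A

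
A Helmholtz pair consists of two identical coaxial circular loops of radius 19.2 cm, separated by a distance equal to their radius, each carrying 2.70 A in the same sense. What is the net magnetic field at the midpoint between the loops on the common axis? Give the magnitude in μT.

B ≈ 12.6 μT

Each loop contributes B = μ₀IR²/[2(R²+z²)^(3/2)] on the axis, with z measured from that loop.
Loop 1 (z = 0.096 m): B₁ = 6.32×10⁻⁶ T. Loop 2 (z = 0.096 m): B₂ = 6.32×10⁻⁶ T.
The fields add: B = B₁ + B₂ = 1.26×10⁻⁵ T.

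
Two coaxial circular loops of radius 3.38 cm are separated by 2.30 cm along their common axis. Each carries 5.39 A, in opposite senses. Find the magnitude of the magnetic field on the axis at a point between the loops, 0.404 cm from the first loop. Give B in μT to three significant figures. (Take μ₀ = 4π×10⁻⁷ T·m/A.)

B ≈ 31.6 μT

Each loop contributes B = μ₀IR²/[2(R²+z²)^(3/2)] on the axis, with z measured from that loop.
Loop 1 (z = 0.00404 m): B₁ = 9.81×10⁻⁵ T. Loop 2 (z = 0.01896 m): B₂ = 6.65×10⁻⁵ T.
The fields oppose: B = |B₁ − B₂| = 3.16×10⁻⁵ T.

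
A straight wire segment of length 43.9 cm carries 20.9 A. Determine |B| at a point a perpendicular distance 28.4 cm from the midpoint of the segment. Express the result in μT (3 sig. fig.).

B ≈ 9.00 μT

For a finite straight segment, B = (μ₀I/4πd)(sinθ₁ + sinθ₂), where θ₁, θ₂ are the angles from the perpendicular to each end.
The perpendicular from the point meets the wire at its midpoint, so each end is L/2 = 0.2195 m away along the wire.
sinθ₁ = 0.2195/√(0.2195²+0.284²) = 0.6115; sinθ₂ = 0.2195/√(0.2195²+0.284²) = 0.6115.
B = (4π×10⁻⁷ × 20.9) / (4π × 0.284) × (0.6115 + 0.6115) = 9.00×10⁻⁶ T.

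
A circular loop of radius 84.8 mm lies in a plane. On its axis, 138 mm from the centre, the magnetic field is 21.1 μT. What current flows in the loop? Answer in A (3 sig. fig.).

On the axis of a loop, B = μ₀IR²/[2(R²+z²)^(3/2)], so I = 2B(R²+z²)^(3/2)/(μ₀R²).
R² + z² = 0.007191 + 0.01904 = 0.02624 m²; raised to 3/2 gives 4.25×10⁻³ m³.
I = 2 × 2.11×10⁻⁵ × 4.25×10⁻³ / (1.26×10⁻⁶ × 0.007191) = 19.8 A.

I ≈ 19.8 A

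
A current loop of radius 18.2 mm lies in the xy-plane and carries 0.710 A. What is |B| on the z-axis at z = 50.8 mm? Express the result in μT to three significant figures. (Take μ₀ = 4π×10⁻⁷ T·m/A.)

On the axis of a circular loop, B = μ₀IR² / [2(R²+z²)^(3/2)].
R² + z² = (0.0182)² + (0.0508)² = 0.002912 m², and (R²+z²)^(3/2) = 1.57×10⁻⁴ m³.
B = (4π×10⁻⁷ × 0.710 × 0.0003312) / (2 × 1.57×10⁻⁴) = 9.40×10⁻⁷ T.

B ≈ 0.940 μT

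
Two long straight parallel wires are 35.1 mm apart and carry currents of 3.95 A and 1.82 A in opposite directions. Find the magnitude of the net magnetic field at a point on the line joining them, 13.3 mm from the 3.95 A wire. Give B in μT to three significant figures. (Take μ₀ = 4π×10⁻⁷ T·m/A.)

B ≈ 76.1 μT

Each long wire gives B = μ₀I/(2πd). Distances are d₁ = 0.0133 m and d₂ = 0.0218 m.
B₁ = 5.94×10⁻⁵ T, B₂ = 1.67×10⁻⁵ T.
Between antiparallel currents both contributions point the same way, so they add. B = B₁ + B₂ = 5.94×10⁻⁵ + 1.67×10⁻⁵ = 7.61×10⁻⁵ T.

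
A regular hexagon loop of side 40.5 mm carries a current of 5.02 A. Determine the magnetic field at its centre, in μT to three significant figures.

B ≈ 85.9 μT

Each side is a finite straight segment at perpendicular distance d = a/(2 tan(π/6)) = 0.03507 m from the centre, with end-angles ±π/6.
One side contributes B₁ = (μ₀I/4πd)·2 sin(π/6) = 1.43×10⁻⁵ T.
All 6 sides add in the same direction: B = 6 × 1.43×10⁻⁵ = 8.59×10⁻⁵ T.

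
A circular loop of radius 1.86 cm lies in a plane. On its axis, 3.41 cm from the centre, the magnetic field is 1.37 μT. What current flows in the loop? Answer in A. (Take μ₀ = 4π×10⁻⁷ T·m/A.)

On the axis of a loop, B = μ₀IR²/[2(R²+z²)^(3/2)], so I = 2B(R²+z²)^(3/2)/(μ₀R²).
R² + z² = 0.000346 + 0.001163 = 0.001509 m²; raised to 3/2 gives 5.86×10⁻⁵ m³.
I = 2 × 1.37×10⁻⁶ × 5.86×10⁻⁵ / (1.26×10⁻⁶ × 0.000346) = 0.369 A.

I ≈ 0.369 A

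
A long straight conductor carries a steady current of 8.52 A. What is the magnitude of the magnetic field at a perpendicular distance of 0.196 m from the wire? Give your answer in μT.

B ≈ 8.69 μT

For an infinitely long straight wire, B = μ₀I/(2πd).
B = (4π×10⁻⁷ × 8.52) / (2π × 0.196) = 8.69×10⁻⁶ T.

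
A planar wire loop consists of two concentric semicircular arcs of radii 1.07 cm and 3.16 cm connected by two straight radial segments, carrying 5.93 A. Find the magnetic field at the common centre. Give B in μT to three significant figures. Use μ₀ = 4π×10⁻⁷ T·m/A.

The radial connectors point toward the centre, so dl × r̂ = 0 and they contribute nothing.
Each semicircle gives μ₀I/(4R): inner arc 1.74×10⁻⁴ T, outer arc 5.90×10⁻⁵ T.
The two arcs carry current in opposite angular senses, so their fields oppose: B = |1.74×10⁻⁴ − 5.90×10⁻⁵| = 1.15×10⁻⁴ T.

B ≈ 115 μT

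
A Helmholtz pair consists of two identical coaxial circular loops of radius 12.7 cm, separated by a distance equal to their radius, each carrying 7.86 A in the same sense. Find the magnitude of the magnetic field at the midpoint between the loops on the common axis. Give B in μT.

B ≈ 55.6 μT

Each loop contributes B = μ₀IR²/[2(R²+z²)^(3/2)] on the axis, with z measured from that loop.
Loop 1 (z = 0.0635 m): B₁ = 2.78×10⁻⁵ T. Loop 2 (z = 0.0635 m): B₂ = 2.78×10⁻⁵ T.
The fields add: B = B₁ + B₂ = 5.56×10⁻⁵ T.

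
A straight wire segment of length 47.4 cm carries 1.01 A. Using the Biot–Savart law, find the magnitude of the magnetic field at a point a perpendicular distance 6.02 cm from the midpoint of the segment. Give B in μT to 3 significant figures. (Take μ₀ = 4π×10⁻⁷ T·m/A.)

B ≈ 3.25 μT

For a finite straight segment, B = (μ₀I/4πd)(sinθ₁ + sinθ₂), where θ₁, θ₂ are the angles from the perpendicular to each end.
The perpendicular from the point meets the wire at its midpoint, so each end is L/2 = 0.237 m away along the wire.
sinθ₁ = 0.237/√(0.237²+0.0602²) = 0.9692; sinθ₂ = 0.237/√(0.237²+0.0602²) = 0.9692.
B = (4π×10⁻⁷ × 1.01) / (4π × 0.0602) × (0.9692 + 0.9692) = 3.25×10⁻⁶ T.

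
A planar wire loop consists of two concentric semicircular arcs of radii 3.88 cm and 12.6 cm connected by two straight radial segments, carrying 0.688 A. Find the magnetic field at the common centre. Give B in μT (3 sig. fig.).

B ≈ 3.86 μT

The radial connectors point toward the centre, so dl × r̂ = 0 and they contribute nothing.
Each semicircle gives μ₀I/(4R): inner arc 5.57×10⁻⁶ T, outer arc 1.72×10⁻⁶ T.
The two arcs carry current in opposite angular senses, so their fields oppose: B = |5.57×10⁻⁶ − 1.72×10⁻⁶| = 3.86×10⁻⁶ T.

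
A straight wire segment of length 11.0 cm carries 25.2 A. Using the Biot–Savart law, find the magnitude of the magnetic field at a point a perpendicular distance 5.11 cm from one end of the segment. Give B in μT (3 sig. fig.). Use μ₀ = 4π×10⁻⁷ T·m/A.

For a finite straight segment, B = (μ₀I/4πd)(sinθ₁ + sinθ₂), where θ₁, θ₂ are the angles from the perpendicular to each end.
The perpendicular foot is at one end, so the two end-offsets along the wire are 0 and L = 0.11 m.
sinθ₁ = 0/√(0²+0.0511²) = 0.0000; sinθ₂ = 0.11/√(0.11²+0.0511²) = 0.9069.
B = (4π×10⁻⁷ × 25.2) / (4π × 0.0511) × (0.0000 + 0.9069) = 4.47×10⁻⁵ T.

B ≈ 44.7 μT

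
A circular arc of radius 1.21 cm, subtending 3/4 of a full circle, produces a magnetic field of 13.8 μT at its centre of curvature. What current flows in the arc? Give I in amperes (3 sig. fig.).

For a circular arc, B = μ₀Iφ/(4πR) with φ in radians; here φ = 4.712 rad.
So I = 4πRB/(μ₀φ) = 4π × 0.0121 × 1.38×10⁻⁵ / (4π×10⁻⁷ × 4.712) = 0.354 A.

I ≈ 0.354 A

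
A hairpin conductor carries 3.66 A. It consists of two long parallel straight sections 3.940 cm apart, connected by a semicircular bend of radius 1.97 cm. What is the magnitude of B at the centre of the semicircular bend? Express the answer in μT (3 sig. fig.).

The semicircular arc contributes B_arc = μ₀I·π/(4πR) = μ₀I/(4R) = 5.84×10⁻⁵ T.
Each semi-infinite lead is at perpendicular distance R = 0.0197 m from the centre, with the perpendicular foot at its near end, so it contributes μ₀I/(4πR); both point the same way, together 3.72×10⁻⁵ T.
Arc and leads all point the same direction: B = 5.84×10⁻⁵ + 3.72×10⁻⁵ = 9.55×10⁻⁵ T.

B ≈ 95.5 μT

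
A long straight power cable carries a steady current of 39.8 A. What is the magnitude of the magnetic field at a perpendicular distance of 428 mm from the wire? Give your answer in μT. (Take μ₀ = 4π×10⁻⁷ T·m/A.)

B ≈ 18.6 μT

For an infinitely long straight wire, B = μ₀I/(2πd).
B = (4π×10⁻⁷ × 39.8) / (2π × 0.428) = 1.86×10⁻⁵ T.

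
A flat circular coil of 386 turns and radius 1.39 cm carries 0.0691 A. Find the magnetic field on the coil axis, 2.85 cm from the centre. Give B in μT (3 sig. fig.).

For an N-turn flat coil, B = Nμ₀IR²/[2(R²+z²)^(3/2)] with R = 0.0139 m, z = 0.0285 m.
B = 386 × 2.63×10⁻⁷ T = 1.02×10⁻⁴ T.

B ≈ 102 μT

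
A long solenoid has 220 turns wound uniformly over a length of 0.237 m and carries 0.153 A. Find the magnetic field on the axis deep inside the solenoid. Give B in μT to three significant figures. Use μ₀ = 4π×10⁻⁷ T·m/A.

Inside a long solenoid, B = μ₀nI with n = 928.3 turns/m.
B = 4π×10⁻⁷ × 928.3 × 0.153 = 1.78×10⁻⁴ T.

B ≈ 178 μT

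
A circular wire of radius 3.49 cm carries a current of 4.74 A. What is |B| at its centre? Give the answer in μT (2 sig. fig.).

At the centre of a circular loop the Biot–Savart law gives B = μ₀I/(2R).
B = (4π×10⁻⁷ × 4.74) / (2 × 0.0349) = 8.53×10⁻⁵ T.

B ≈ 85 μT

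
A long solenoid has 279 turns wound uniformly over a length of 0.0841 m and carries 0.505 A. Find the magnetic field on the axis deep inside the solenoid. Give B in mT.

B ≈ 2.11 mT

Inside a long solenoid, B = μ₀nI with n = 3317 turns/m.
B = 4π×10⁻⁷ × 3317 × 0.505 = 2.11×10⁻³ T.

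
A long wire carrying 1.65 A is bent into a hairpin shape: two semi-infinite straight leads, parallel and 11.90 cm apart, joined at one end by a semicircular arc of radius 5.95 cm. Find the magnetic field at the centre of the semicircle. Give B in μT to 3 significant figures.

B ≈ 14.3 μT

The semicircular arc contributes B_arc = μ₀I·π/(4πR) = μ₀I/(4R) = 8.71×10⁻⁶ T.
Each semi-infinite lead is at perpendicular distance R = 0.0595 m from the centre, with the perpendicular foot at its near end, so it contributes μ₀I/(4πR); both point the same way, together 5.55×10⁻⁶ T.
Arc and leads all point the same direction: B = 8.71×10⁻⁶ + 5.55×10⁻⁶ = 1.43×10⁻⁵ T.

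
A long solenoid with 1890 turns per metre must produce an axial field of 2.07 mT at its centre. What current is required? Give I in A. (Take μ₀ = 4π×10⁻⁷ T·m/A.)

Inside a long solenoid B = μ₀nI with n = 1890 m⁻¹, so I = B/(μ₀n).
I = 2.07×10⁻³ / (4π×10⁻⁷ × 1890) = 0.872 A.

I ≈ 0.872 A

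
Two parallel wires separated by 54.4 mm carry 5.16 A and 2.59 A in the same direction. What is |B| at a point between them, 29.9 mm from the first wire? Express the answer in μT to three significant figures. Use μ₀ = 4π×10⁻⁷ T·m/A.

B ≈ 13.4 μT

Each long wire gives B = μ₀I/(2πd). Distances are d₁ = 0.0299 m and d₂ = 0.0245 m.
B₁ = 3.45×10⁻⁵ T, B₂ = 2.11×10⁻⁵ T.
Between parallel currents the two contributions point in opposite directions, so they subtract. B = |B₁ − B₂| = |3.45×10⁻⁵ − 2.11×10⁻⁵| = 1.34×10⁻⁵ T.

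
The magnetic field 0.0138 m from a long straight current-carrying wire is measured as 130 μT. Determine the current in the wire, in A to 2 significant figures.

For a long straight wire B = μ₀I/(2πd), so I = 2πdB/μ₀.
I = 2π × 0.0138 × 1.30×10⁻⁴ / (4π×10⁻⁷) = 8.97 A.

I ≈ 9.0 A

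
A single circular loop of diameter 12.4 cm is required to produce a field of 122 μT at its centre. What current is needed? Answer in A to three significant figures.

At the centre of a circular loop B = μ₀I/(2R), so I = 2RB/μ₀.
With R = 0.062 m, I = 2 × 0.062 × 1.22×10⁻⁴ / (4π×10⁻⁷) = 12.0 A.

I ≈ 12.0 A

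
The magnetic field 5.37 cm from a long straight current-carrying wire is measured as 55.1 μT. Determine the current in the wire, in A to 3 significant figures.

I ≈ 14.8 A

For a long straight wire B = μ₀I/(2πd), so I = 2πdB/μ₀.
I = 2π × 0.0537 × 5.51×10⁻⁵ / (4π×10⁻⁷) = 14.8 A.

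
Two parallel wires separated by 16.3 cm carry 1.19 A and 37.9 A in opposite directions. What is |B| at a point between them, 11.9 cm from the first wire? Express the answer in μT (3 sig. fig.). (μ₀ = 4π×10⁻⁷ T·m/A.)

Each long wire gives B = μ₀I/(2πd). Distances are d₁ = 0.119 m and d₂ = 0.044 m.
B₁ = 2.00×10⁻⁶ T, B₂ = 1.72×10⁻⁴ T.
Between antiparallel currents both contributions point the same way, so they add. B = B₁ + B₂ = 2.00×10⁻⁶ + 1.72×10⁻⁴ = 1.74×10⁻⁴ T.

B ≈ 174 μT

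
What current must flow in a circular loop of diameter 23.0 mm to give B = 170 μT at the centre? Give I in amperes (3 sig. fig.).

At the centre of a circular loop B = μ₀I/(2R), so I = 2RB/μ₀.
With R = 0.0115 m, I = 2 × 0.0115 × 1.70×10⁻⁴ / (4π×10⁻⁷) = 3.11 A.

I ≈ 3.11 A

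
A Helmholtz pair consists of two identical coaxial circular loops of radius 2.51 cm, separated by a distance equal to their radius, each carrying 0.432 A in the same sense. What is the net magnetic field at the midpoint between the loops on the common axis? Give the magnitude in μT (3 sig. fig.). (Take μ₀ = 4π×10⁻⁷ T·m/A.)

Each loop contributes B = μ₀IR²/[2(R²+z²)^(3/2)] on the axis, with z measured from that loop.
Loop 1 (z = 0.01255 m): B₁ = 7.74×10⁻⁶ T. Loop 2 (z = 0.01255 m): B₂ = 7.74×10⁻⁶ T.
The fields add: B = B₁ + B₂ = 1.55×10⁻⁵ T.

B ≈ 15.5 μT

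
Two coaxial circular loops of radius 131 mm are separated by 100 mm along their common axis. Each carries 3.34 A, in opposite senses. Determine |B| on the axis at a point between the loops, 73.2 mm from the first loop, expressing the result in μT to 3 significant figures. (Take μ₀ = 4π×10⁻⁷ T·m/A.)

B ≈ 4.41 μT

Each loop contributes B = μ₀IR²/[2(R²+z²)^(3/2)] on the axis, with z measured from that loop.
Loop 1 (z = 0.0732 m): B₁ = 1.07×10⁻⁵ T. Loop 2 (z = 0.0268 m): B₂ = 1.51×10⁻⁵ T.
The fields oppose: B = |B₁ − B₂| = 4.41×10⁻⁶ T.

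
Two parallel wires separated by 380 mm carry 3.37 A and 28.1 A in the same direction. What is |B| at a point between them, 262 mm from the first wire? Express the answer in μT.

Each long wire gives B = μ₀I/(2πd). Distances are d₁ = 0.262 m and d₂ = 0.118 m.
B₁ = 2.57×10⁻⁶ T, B₂ = 4.76×10⁻⁵ T.
Between parallel currents the two contributions point in opposite directions, so they subtract. B = |B₁ − B₂| = |2.57×10⁻⁶ − 4.76×10⁻⁵| = 4.51×10⁻⁵ T.

B ≈ 45.1 μT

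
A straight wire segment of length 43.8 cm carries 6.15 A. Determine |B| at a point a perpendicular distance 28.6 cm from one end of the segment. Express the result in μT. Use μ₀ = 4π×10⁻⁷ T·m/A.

B ≈ 1.80 μT

For a finite straight segment, B = (μ₀I/4πd)(sinθ₁ + sinθ₂), where θ₁, θ₂ are the angles from the perpendicular to each end.
The perpendicular foot is at one end, so the two end-offsets along the wire are 0 and L = 0.438 m.
sinθ₁ = 0/√(0²+0.286²) = 0.0000; sinθ₂ = 0.438/√(0.438²+0.286²) = 0.8373.
B = (4π×10⁻⁷ × 6.15) / (4π × 0.286) × (0.0000 + 0.8373) = 1.80×10⁻⁶ T.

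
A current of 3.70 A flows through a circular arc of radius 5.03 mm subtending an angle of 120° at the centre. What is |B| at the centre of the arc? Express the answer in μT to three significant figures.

B ≈ 154 μT

The Biot–Savart field of a circular arc at its centre is B = μ₀Iφ/(4πR), with φ = 2.094 rad.
B = (4π×10⁻⁷ × 3.70 × 2.094) / (4π × 0.00503) = 1.54×10⁻⁴ T.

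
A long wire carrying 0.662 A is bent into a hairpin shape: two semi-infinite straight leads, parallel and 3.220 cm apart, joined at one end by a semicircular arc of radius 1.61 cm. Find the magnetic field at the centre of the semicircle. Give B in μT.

The semicircular arc contributes B_arc = μ₀I·π/(4πR) = μ₀I/(4R) = 1.29×10⁻⁵ T.
Each semi-infinite lead is at perpendicular distance R = 0.0161 m from the centre, with the perpendicular foot at its near end, so it contributes μ₀I/(4πR); both point the same way, together 8.22×10⁻⁶ T.
Arc and leads all point the same direction: B = 1.29×10⁻⁵ + 8.22×10⁻⁶ = 2.11×10⁻⁵ T.

B ≈ 21.1 μT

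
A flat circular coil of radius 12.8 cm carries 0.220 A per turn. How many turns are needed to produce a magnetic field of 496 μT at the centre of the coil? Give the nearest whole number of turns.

N = 459

For an N-turn coil, B = Nμ₀I/(2R). A single turn gives B₁ = 1.08×10⁻⁶ T with R = 0.128 m.
N = B/B₁ = 4.96×10⁻⁴ / 1.08×10⁻⁶ = 459.29.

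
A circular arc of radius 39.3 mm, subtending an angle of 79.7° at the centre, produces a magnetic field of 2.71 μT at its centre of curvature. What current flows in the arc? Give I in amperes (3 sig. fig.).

For a circular arc, B = μ₀Iφ/(4πR) with φ in radians; here φ = 1.391 rad.
So I = 4πRB/(μ₀φ) = 4π × 0.0393 × 2.71×10⁻⁶ / (4π×10⁻⁷ × 1.391) = 0.766 A.

I ≈ 0.766 A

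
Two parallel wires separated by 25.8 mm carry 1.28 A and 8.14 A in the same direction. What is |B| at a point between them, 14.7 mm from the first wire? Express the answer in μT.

B ≈ 129 μT

Each long wire gives B = μ₀I/(2πd). Distances are d₁ = 0.0147 m and d₂ = 0.0111 m.
B₁ = 1.74×10⁻⁵ T, B₂ = 1.47×10⁻⁴ T.
Between parallel currents the two contributions point in opposite directions, so they subtract. B = |B₁ − B₂| = |1.74×10⁻⁵ − 1.47×10⁻⁴| = 1.29×10⁻⁴ T.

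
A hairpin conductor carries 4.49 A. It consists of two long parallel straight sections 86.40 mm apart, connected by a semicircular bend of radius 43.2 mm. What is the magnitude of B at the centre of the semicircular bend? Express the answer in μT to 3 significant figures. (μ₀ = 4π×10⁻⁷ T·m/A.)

B ≈ 53.4 μT

The semicircular arc contributes B_arc = μ₀I·π/(4πR) = μ₀I/(4R) = 3.27×10⁻⁵ T.
Each semi-infinite lead is at perpendicular distance R = 0.0432 m from the centre, with the perpendicular foot at its near end, so it contributes μ₀I/(4πR); both point the same way, together 2.08×10⁻⁵ T.
Arc and leads all point the same direction: B = 3.27×10⁻⁵ + 2.08×10⁻⁵ = 5.34×10⁻⁵ T.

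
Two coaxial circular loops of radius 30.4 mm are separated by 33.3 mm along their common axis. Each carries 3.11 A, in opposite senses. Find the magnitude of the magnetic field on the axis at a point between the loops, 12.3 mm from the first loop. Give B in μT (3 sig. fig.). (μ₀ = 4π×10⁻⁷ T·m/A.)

B ≈ 15.4 μT

Each loop contributes B = μ₀IR²/[2(R²+z²)^(3/2)] on the axis, with z measured from that loop.
Loop 1 (z = 0.0123 m): B₁ = 5.12×10⁻⁵ T. Loop 2 (z = 0.021 m): B₂ = 3.58×10⁻⁵ T.
The fields oppose: B = |B₁ − B₂| = 1.54×10⁻⁵ T.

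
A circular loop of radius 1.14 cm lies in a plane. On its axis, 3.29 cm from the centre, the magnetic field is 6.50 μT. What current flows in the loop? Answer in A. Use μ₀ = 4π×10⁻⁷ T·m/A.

I ≈ 3.36 A

On the axis of a loop, B = μ₀IR²/[2(R²+z²)^(3/2)], so I = 2B(R²+z²)^(3/2)/(μ₀R²).
R² + z² = 0.00013 + 0.001082 = 0.001212 m²; raised to 3/2 gives 4.22×10⁻⁵ m³.
I = 2 × 6.50×10⁻⁶ × 4.22×10⁻⁵ / (1.26×10⁻⁶ × 0.00013) = 3.36 A.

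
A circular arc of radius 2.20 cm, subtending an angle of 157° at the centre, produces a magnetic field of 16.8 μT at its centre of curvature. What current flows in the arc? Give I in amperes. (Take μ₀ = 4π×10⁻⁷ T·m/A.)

I ≈ 1.35 A

For a circular arc, B = μ₀Iφ/(4πR) with φ in radians; here φ = 2.74 rad.
So I = 4πRB/(μ₀φ) = 4π × 0.022 × 1.68×10⁻⁵ / (4π×10⁻⁷ × 2.74) = 1.35 A.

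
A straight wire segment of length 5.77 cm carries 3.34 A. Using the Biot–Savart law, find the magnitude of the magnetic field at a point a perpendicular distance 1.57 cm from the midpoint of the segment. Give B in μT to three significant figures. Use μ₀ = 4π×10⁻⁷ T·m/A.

For a finite straight segment, B = (μ₀I/4πd)(sinθ₁ + sinθ₂), where θ₁, θ₂ are the angles from the perpendicular to each end.
The perpendicular from the point meets the wire at its midpoint, so each end is L/2 = 0.02885 m away along the wire.
sinθ₁ = 0.02885/√(0.02885²+0.0157²) = 0.8784; sinθ₂ = 0.02885/√(0.02885²+0.0157²) = 0.8784.
B = (4π×10⁻⁷ × 3.34) / (4π × 0.0157) × (0.8784 + 0.8784) = 3.74×10⁻⁵ T.

B ≈ 37.4 μT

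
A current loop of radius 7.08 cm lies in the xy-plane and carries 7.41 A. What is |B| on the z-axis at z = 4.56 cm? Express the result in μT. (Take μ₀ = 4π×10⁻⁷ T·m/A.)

B ≈ 39.1 μT

On the axis of a circular loop, B = μ₀IR² / [2(R²+z²)^(3/2)].
R² + z² = (0.0708)² + (0.0456)² = 0.007092 m², and (R²+z²)^(3/2) = 5.97×10⁻⁴ m³.
B = (4π×10⁻⁷ × 7.41 × 0.005013) / (2 × 5.97×10⁻⁴) = 3.91×10⁻⁵ T.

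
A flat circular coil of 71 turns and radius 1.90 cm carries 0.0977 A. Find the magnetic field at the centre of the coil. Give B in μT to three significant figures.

For an N-turn flat coil, B = Nμ₀I/(2R) with R = 0.019 m.
B = 71 × 3.23×10⁻⁶ T = 2.29×10⁻⁴ T.

B ≈ 229 μT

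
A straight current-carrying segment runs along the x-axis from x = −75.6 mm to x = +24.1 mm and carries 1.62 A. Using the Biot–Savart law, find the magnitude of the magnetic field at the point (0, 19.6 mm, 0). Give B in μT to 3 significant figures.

For a finite straight segment, B = (μ₀I/4πd)(sinθ₁ + sinθ₂), where θ₁, θ₂ are the angles from the perpendicular to each end.
The perpendicular distance is d = 0.0196 m; the end-offsets along the wire are a = 0.0756 m and b = 0.0241 m.
sinθ₁ = 0.0756/√(0.0756²+0.0196²) = 0.9680; sinθ₂ = 0.0241/√(0.0241²+0.0196²) = 0.7758.
B = (4π×10⁻⁷ × 1.62) / (4π × 0.0196) × (0.9680 + 0.7758) = 1.44×10⁻⁵ T.

B ≈ 14.4 μT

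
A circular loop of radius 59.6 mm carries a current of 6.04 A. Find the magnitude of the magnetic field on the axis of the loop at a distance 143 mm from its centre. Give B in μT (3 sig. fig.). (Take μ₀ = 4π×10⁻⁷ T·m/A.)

B ≈ 3.63 μT

On the axis of a circular loop, B = μ₀IR² / [2(R²+z²)^(3/2)].
R² + z² = (0.0596)² + (0.143)² = 0.024 m², and (R²+z²)^(3/2) = 3.72×10⁻³ m³.
B = (4π×10⁻⁷ × 6.04 × 0.003552) / (2 × 3.72×10⁻³) = 3.63×10⁻⁶ T.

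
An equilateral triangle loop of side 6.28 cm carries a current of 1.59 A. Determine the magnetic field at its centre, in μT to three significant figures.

B ≈ 45.6 μT

Each side is a finite straight segment at perpendicular distance d = a/(2 tan(π/3)) = 0.01813 m from the centre, with end-angles ±π/3.
One side contributes B₁ = (μ₀I/4πd)·2 sin(π/3) = 1.52×10⁻⁵ T.
All 3 sides add in the same direction: B = 3 × 1.52×10⁻⁵ = 4.56×10⁻⁵ T.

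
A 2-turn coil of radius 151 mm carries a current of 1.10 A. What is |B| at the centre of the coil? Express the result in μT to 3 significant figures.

B ≈ 9.15 μT

For an N-turn flat coil, B = Nμ₀I/(2R) with R = 0.151 m.
B = 2 × 4.58×10⁻⁶ T = 9.15×10⁻⁶ T.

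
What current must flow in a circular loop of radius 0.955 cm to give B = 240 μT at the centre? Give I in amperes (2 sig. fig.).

At the centre of a circular loop B = μ₀I/(2R), so I = 2RB/μ₀.
With R = 0.00955 m, I = 2 × 0.00955 × 2.40×10⁻⁴ / (4π×10⁻⁷) = 3.65 A.

I ≈ 3.6 A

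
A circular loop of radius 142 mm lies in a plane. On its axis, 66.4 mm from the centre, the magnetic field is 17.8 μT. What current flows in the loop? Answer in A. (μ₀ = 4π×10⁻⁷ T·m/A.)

I ≈ 5.41 A

On the axis of a loop, B = μ₀IR²/[2(R²+z²)^(3/2)], so I = 2B(R²+z²)^(3/2)/(μ₀R²).
R² + z² = 0.02016 + 0.004409 = 0.02457 m²; raised to 3/2 gives 3.85×10⁻³ m³.
I = 2 × 1.78×10⁻⁵ × 3.85×10⁻³ / (1.26×10⁻⁶ × 0.02016) = 5.41 A.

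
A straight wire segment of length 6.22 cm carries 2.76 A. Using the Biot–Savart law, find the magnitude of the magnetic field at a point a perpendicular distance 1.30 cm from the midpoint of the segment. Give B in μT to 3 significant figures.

For a finite straight segment, B = (μ₀I/4πd)(sinθ₁ + sinθ₂), where θ₁, θ₂ are the angles from the perpendicular to each end.
The perpendicular from the point meets the wire at its midpoint, so each end is L/2 = 0.0311 m away along the wire.
sinθ₁ = 0.0311/√(0.0311²+0.013²) = 0.9226; sinθ₂ = 0.0311/√(0.0311²+0.013²) = 0.9226.
B = (4π×10⁻⁷ × 2.76) / (4π × 0.013) × (0.9226 + 0.9226) = 3.92×10⁻⁵ T.

B ≈ 39.2 μT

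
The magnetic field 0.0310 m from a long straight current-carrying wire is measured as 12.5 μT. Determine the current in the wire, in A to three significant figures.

For a long straight wire B = μ₀I/(2πd), so I = 2πdB/μ₀.
I = 2π × 0.031 × 1.25×10⁻⁵ / (4π×10⁻⁷) = 1.94 A.

I ≈ 1.94 A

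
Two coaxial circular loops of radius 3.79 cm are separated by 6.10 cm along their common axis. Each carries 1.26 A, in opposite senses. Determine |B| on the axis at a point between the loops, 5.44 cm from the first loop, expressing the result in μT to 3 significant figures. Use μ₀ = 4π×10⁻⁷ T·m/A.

Each loop contributes B = μ₀IR²/[2(R²+z²)^(3/2)] on the axis, with z measured from that loop.
Loop 1 (z = 0.0544 m): B₁ = 3.90×10⁻⁶ T. Loop 2 (z = 0.0066 m): B₂ = 2.00×10⁻⁵ T.
The fields oppose: B = |B₁ − B₂| = 1.61×10⁻⁵ T.

B ≈ 16.1 μT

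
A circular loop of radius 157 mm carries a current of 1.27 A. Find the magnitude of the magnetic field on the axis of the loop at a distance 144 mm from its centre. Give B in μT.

On the axis of a circular loop, B = μ₀IR² / [2(R²+z²)^(3/2)].
R² + z² = (0.157)² + (0.144)² = 0.04539 m², and (R²+z²)^(3/2) = 9.67×10⁻³ m³.
B = (4π×10⁻⁷ × 1.27 × 0.02465) / (2 × 9.67×10⁻³) = 2.03×10⁻⁶ T.

B ≈ 2.03 μT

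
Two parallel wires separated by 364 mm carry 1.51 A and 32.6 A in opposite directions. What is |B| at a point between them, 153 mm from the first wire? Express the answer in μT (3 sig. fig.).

Each long wire gives B = μ₀I/(2πd). Distances are d₁ = 0.153 m and d₂ = 0.211 m.
B₁ = 1.97×10⁻⁶ T, B₂ = 3.09×10⁻⁵ T.
Between antiparallel currents both contributions point the same way, so they add. B = B₁ + B₂ = 1.97×10⁻⁶ + 3.09×10⁻⁵ = 3.29×10⁻⁵ T.

B ≈ 32.9 μT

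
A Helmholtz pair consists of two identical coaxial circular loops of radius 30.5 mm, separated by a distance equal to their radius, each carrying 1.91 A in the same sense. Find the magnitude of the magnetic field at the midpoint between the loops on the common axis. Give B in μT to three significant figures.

Each loop contributes B = μ₀IR²/[2(R²+z²)^(3/2)] on the axis, with z measured from that loop.
Loop 1 (z = 0.01525 m): B₁ = 2.82×10⁻⁵ T. Loop 2 (z = 0.01525 m): B₂ = 2.82×10⁻⁵ T.
The fields add: B = B₁ + B₂ = 5.63×10⁻⁵ T.

B ≈ 56.3 μT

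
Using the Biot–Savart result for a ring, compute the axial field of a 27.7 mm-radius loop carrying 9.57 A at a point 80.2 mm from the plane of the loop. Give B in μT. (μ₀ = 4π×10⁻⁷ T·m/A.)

B ≈ 7.55 μT

On the axis of a circular loop, B = μ₀IR² / [2(R²+z²)^(3/2)].
R² + z² = (0.0277)² + (0.0802)² = 0.007199 m², and (R²+z²)^(3/2) = 6.11×10⁻⁴ m³.
B = (4π×10⁻⁷ × 9.57 × 0.0007673) / (2 × 6.11×10⁻⁴) = 7.55×10⁻⁶ T.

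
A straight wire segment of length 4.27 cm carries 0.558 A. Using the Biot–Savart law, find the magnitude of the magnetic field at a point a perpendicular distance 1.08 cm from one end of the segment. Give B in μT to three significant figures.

For a finite straight segment, B = (μ₀I/4πd)(sinθ₁ + sinθ₂), where θ₁, θ₂ are the angles from the perpendicular to each end.
The perpendicular foot is at one end, so the two end-offsets along the wire are 0 and L = 0.0427 m.
sinθ₁ = 0/√(0²+0.0108²) = 0.0000; sinθ₂ = 0.0427/√(0.0427²+0.0108²) = 0.9695.
B = (4π×10⁻⁷ × 0.558) / (4π × 0.0108) × (0.0000 + 0.9695) = 5.01×10⁻⁶ T.

B ≈ 5.01 μT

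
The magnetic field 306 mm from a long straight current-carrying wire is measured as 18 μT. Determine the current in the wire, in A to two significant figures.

For a long straight wire B = μ₀I/(2πd), so I = 2πdB/μ₀.
I = 2π × 0.306 × 1.80×10⁻⁵ / (4π×10⁻⁷) = 27.5 A.

I ≈ 28 A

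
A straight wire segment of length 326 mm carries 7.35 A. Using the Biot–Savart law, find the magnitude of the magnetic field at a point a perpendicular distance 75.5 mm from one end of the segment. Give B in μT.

For a finite straight segment, B = (μ₀I/4πd)(sinθ₁ + sinθ₂), where θ₁, θ₂ are the angles from the perpendicular to each end.
The perpendicular foot is at one end, so the two end-offsets along the wire are 0 and L = 0.326 m.
sinθ₁ = 0/√(0²+0.0755²) = 0.0000; sinθ₂ = 0.326/√(0.326²+0.0755²) = 0.9742.
B = (4π×10⁻⁷ × 7.35) / (4π × 0.0755) × (0.0000 + 0.9742) = 9.48×10⁻⁶ T.

B ≈ 9.48 μT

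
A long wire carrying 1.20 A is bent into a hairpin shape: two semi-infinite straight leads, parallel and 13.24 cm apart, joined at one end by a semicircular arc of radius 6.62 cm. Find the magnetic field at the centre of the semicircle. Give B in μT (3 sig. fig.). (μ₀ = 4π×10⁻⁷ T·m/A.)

The semicircular arc contributes B_arc = μ₀I·π/(4πR) = μ₀I/(4R) = 5.69×10⁻⁶ T.
Each semi-infinite lead is at perpendicular distance R = 0.0662 m from the centre, with the perpendicular foot at its near end, so it contributes μ₀I/(4πR); both point the same way, together 3.63×10⁻⁶ T.
Arc and leads all point the same direction: B = 5.69×10⁻⁶ + 3.63×10⁻⁶ = 9.32×10⁻⁶ T.

B ≈ 9.32 μT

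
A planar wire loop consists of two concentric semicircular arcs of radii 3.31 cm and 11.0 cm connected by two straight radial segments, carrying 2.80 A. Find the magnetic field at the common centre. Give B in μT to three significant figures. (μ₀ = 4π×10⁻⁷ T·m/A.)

The radial connectors point toward the centre, so dl × r̂ = 0 and they contribute nothing.
Each semicircle gives μ₀I/(4R): inner arc 2.66×10⁻⁵ T, outer arc 8.00×10⁻⁶ T.
The two arcs carry current in opposite angular senses, so their fields oppose: B = |2.66×10⁻⁵ − 8.00×10⁻⁶| = 1.86×10⁻⁵ T.

B ≈ 18.6 μT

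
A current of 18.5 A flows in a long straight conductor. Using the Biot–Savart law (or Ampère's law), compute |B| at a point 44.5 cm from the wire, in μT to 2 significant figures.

For an infinitely long straight wire, B = μ₀I/(2πd).
B = (4π×10⁻⁷ × 18.5) / (2π × 0.445) = 8.31×10⁻⁶ T.

B ≈ 8.3 μT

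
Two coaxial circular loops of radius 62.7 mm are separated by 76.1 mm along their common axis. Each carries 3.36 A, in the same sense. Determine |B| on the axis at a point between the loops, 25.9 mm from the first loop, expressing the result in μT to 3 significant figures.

Each loop contributes B = μ₀IR²/[2(R²+z²)^(3/2)] on the axis, with z measured from that loop.
Loop 1 (z = 0.0259 m): B₁ = 2.66×10⁻⁵ T. Loop 2 (z = 0.0502 m): B₂ = 1.60×10⁻⁵ T.
The fields add: B = B₁ + B₂ = 4.26×10⁻⁵ T.

B ≈ 42.6 μT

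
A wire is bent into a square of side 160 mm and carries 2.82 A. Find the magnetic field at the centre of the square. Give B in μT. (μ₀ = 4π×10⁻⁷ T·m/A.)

B ≈ 19.9 μT

Each side is a finite straight segment at perpendicular distance d = a/(2 tan(π/4)) = 0.08 m from the centre, with end-angles ±π/4.
One side contributes B₁ = (μ₀I/4πd)·2 sin(π/4) = 4.99×10⁻⁶ T.
All 4 sides add in the same direction: B = 4 × 4.99×10⁻⁶ = 1.99×10⁻⁵ T.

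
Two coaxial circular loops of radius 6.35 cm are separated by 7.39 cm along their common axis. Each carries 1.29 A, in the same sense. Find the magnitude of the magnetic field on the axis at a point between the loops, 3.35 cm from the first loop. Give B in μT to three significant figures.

Each loop contributes B = μ₀IR²/[2(R²+z²)^(3/2)] on the axis, with z measured from that loop.
Loop 1 (z = 0.0335 m): B₁ = 8.83×10⁻⁶ T. Loop 2 (z = 0.0404 m): B₂ = 7.67×10⁻⁶ T.
The fields add: B = B₁ + B₂ = 1.65×10⁻⁵ T.

B ≈ 16.5 μT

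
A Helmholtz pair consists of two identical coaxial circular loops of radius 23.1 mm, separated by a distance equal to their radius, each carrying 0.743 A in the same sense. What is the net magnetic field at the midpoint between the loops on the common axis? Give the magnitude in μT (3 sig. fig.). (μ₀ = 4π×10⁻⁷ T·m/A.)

B ≈ 28.9 μT

Each loop contributes B = μ₀IR²/[2(R²+z²)^(3/2)] on the axis, with z measured from that loop.
Loop 1 (z = 0.01155 m): B₁ = 1.45×10⁻⁵ T. Loop 2 (z = 0.01155 m): B₂ = 1.45×10⁻⁵ T.
The fields add: B = B₁ + B₂ = 2.89×10⁻⁵ T.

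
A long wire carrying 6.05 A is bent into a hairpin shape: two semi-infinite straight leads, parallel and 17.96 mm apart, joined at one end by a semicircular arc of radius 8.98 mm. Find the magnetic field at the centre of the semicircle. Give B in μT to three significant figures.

The semicircular arc contributes B_arc = μ₀I·π/(4πR) = μ₀I/(4R) = 2.12×10⁻⁴ T.
Each semi-infinite lead is at perpendicular distance R = 0.00898 m from the centre, with the perpendicular foot at its near end, so it contributes μ₀I/(4πR); both point the same way, together 1.35×10⁻⁴ T.
Arc and leads all point the same direction: B = 2.12×10⁻⁴ + 1.35×10⁻⁴ = 3.46×10⁻⁴ T.

B ≈ 346 μT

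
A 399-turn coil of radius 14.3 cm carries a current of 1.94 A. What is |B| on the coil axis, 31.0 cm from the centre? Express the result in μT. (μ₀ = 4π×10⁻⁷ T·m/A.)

For an N-turn flat coil, B = Nμ₀IR²/[2(R²+z²)^(3/2)] with R = 0.143 m, z = 0.31 m.
B = 399 × 6.26×10⁻⁷ T = 2.50×10⁻⁴ T.

B ≈ 250 μT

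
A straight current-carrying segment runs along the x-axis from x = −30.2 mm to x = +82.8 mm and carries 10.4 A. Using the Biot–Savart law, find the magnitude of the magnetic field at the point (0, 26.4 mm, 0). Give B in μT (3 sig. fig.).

B ≈ 67.2 μT

For a finite straight segment, B = (μ₀I/4πd)(sinθ₁ + sinθ₂), where θ₁, θ₂ are the angles from the perpendicular to each end.
The perpendicular distance is d = 0.0264 m; the end-offsets along the wire are a = 0.0302 m and b = 0.0828 m.
sinθ₁ = 0.0302/√(0.0302²+0.0264²) = 0.7529; sinθ₂ = 0.0828/√(0.0828²+0.0264²) = 0.9527.
B = (4π×10⁻⁷ × 10.4) / (4π × 0.0264) × (0.7529 + 0.9527) = 6.72×10⁻⁵ T.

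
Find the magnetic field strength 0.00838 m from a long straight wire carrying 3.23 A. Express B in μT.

B ≈ 77.1 μT

For an infinitely long straight wire, B = μ₀I/(2πd).
B = (4π×10⁻⁷ × 3.23) / (2π × 0.00838) = 7.71×10⁻⁵ T.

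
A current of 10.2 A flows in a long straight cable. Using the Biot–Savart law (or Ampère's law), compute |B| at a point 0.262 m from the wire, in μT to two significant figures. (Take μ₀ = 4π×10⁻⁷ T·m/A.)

B ≈ 7.8 μT

For an infinitely long straight wire, B = μ₀I/(2πd).
B = (4π×10⁻⁷ × 10.2) / (2π × 0.262) = 7.79×10⁻⁶ T.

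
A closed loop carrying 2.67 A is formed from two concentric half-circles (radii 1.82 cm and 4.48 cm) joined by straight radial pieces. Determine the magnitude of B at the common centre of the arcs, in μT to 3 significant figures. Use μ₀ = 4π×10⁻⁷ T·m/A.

The radial connectors point toward the centre, so dl × r̂ = 0 and they contribute nothing.
Each semicircle gives μ₀I/(4R): inner arc 4.61×10⁻⁵ T, outer arc 1.87×10⁻⁵ T.
The two arcs carry current in opposite angular senses, so their fields oppose: B = |4.61×10⁻⁵ − 1.87×10⁻⁵| = 2.74×10⁻⁵ T.

B ≈ 27.4 μT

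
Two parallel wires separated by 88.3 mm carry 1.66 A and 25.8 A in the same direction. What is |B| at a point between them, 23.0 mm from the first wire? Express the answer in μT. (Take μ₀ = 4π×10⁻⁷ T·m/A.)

B ≈ 64.6 μT

Each long wire gives B = μ₀I/(2πd). Distances are d₁ = 0.023 m and d₂ = 0.0653 m.
B₁ = 1.44×10⁻⁵ T, B₂ = 7.90×10⁻⁵ T.
Between parallel currents the two contributions point in opposite directions, so they subtract. B = |B₁ − B₂| = |1.44×10⁻⁵ − 7.90×10⁻⁵| = 6.46×10⁻⁵ T.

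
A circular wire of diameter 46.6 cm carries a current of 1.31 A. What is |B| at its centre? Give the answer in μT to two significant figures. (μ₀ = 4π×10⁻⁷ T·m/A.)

At the centre of a circular loop the Biot–Savart law gives B = μ₀I/(2R) (so R = 0.233 m).
B = (4π×10⁻⁷ × 1.31) / (2 × 0.233) = 3.53×10⁻⁶ T.

B ≈ 3.5 μT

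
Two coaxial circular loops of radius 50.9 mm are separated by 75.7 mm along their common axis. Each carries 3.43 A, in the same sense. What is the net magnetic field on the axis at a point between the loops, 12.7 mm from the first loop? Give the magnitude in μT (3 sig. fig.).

B ≈ 49.2 μT

Each loop contributes B = μ₀IR²/[2(R²+z²)^(3/2)] on the axis, with z measured from that loop.
Loop 1 (z = 0.0127 m): B₁ = 3.87×10⁻⁵ T. Loop 2 (z = 0.063 m): B₂ = 1.05×10⁻⁵ T.
The fields add: B = B₁ + B₂ = 4.92×10⁻⁵ T.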